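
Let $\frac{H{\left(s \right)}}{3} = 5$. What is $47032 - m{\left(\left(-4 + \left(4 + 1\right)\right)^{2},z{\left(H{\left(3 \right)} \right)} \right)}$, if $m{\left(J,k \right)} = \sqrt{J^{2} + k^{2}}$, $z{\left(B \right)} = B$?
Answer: $47032 - \sqrt{226} \approx 47017.0$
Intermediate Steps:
$H{\left(s \right)} = 15$ ($H{\left(s \right)} = 3 \cdot 5 = 15$)
$47032 - m{\left(\left(-4 + \left(4 + 1\right)\right)^{2},z{\left(H{\left(3 \right)} \right)} \right)} = 47032 - \sqrt{\left(\left(-4 + \left(4 + 1\right)\right)^{2}\right)^{2} + 15^{2}} = 47032 - \sqrt{\left(\left(-4 + 5\right)^{2}\right)^{2} + 225} = 47032 - \sqrt{\left(1^{2}\right)^{2} + 225} = 47032 - \sqrt{1^{2} + 225} = 47032 - \sqrt{1 + 225} = 47032 - \sqrt{226}$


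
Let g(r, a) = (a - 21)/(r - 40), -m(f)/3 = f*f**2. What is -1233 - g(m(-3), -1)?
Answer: -50531/41 ≈ -1232.5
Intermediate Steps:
m(f) = -3*f**3 (m(f) = -3*f*f**2 = -3*f**3)
g(r, a) = (-21 + a)/(-40 + r)
-1233 - g(m(-3), -1) = -1233 - (-21 - 1)/(-40 - 3*(-3)**3) = -1233 - (-22)/(-40 - 3*(-27)) = -1233 - (-22)/(-40 + 81) = -1233 - (-22)/41 = -1233 - 1*(-22/41) = -1233 + 22/41 = -50531/41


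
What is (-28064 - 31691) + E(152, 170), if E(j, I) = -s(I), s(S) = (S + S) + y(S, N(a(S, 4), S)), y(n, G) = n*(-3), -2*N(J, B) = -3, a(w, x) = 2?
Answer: -59585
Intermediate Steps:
N(J, B) = 3/2 (N(J, B) = -½*(-3) = 3/2)
y(n, G) = -3*n
s(S) = -S (s(S) = (S + S) - 3*S = 2*S - 3*S = -S)
E(j, I) = I (E(j, I) = -(-1)*I = I)
(-28064 - 31691) + E(152, 170) = (-28064 - 31691) + 170 = -59755 + 170 = -59585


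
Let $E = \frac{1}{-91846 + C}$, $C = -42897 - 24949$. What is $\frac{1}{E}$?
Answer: $-159692$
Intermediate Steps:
$C = -67846$ ($C = -42897 - 24949 = -67846$)
$E = - \frac{1}{159692}$ ($E = \frac{1}{-91846 - 67846} = \frac{1}{-159692} = - \frac{1}{159692} \approx -6.2621 \cdot 10^{-6}$)
$\frac{1}{E} = \frac{1}{- \frac{1}{159692}} = -159692$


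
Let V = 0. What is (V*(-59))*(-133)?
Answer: 0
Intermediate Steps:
(V*(-59))*(-133) = (0*(-59))*(-133) = 0*(-133) = 0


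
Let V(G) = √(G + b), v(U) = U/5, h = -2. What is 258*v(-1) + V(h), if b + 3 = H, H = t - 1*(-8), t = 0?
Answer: -258/5 + √3 ≈ -49.868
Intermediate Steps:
H = 8 (H = 0 - 1*(-8) = 0 + 8 = 8)
b = 5 (b = -3 + 8 = 5)
v(U) = U/5 (v(U) = U*(⅕) = U/5)
V(G) = √(5 + G) (V(G) = √(G + 5) = √(5 + G))
258*v(-1) + V(h) = 258*((⅕)*(-1)) + √(5 - 2) = 258*(-⅕) + √3 = -258/5 + √3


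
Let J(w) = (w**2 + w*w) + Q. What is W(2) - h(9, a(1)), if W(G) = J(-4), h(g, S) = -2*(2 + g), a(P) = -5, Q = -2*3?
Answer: 48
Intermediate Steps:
Q = -6
J(w) = -6 + 2*w**2 (J(w) = (w**2 + w*w) - 6 = (w**2 + w**2) - 6 = 2*w**2 - 6 = -6 + 2*w**2)
h(g, S) = -4 - 2*g
W(G) = 26 (W(G) = -6 + 2*(-4)**2 = -6 + 2*16 = -6 + 32 = 26)
W(2) - h(9, a(1)) = 26 - (-4 - 2*9) = 26 - (-4 - 18) = 26 - 1*(-22) = 26 + 22 = 48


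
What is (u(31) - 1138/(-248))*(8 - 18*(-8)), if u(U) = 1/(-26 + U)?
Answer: 112822/155 ≈ 727.88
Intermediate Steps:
(u(31) - 1138/(-248))*(8 - 18*(-8)) = (1/(-26 + 31) - 1138/(-248))*(8 - 18*(-8)) = (1/5 - 1138*(-1/248))*(8 + 144) = (⅕ + 569/124)*152 = (2969/620)*152 = 112822/155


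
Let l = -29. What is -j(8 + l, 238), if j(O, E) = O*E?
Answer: 4998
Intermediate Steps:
j(O, E) = E*O
-j(8 + l, 238) = -238*(8 - 29) = -238*(-21) = -1*(-4998) = 4998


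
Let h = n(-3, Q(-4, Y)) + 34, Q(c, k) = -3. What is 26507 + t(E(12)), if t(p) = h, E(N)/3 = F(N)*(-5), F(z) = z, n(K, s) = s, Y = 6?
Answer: 26538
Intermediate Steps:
E(N) = -15*N (E(N) = 3*(N*(-5)) = 3*(-5*N) = -15*N)
h = 31 (h = -3 + 34 = 31)
t(p) = 31
26507 + t(E(12)) = 26507 + 31 = 26538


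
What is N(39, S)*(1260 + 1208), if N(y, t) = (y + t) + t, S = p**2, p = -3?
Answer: 140676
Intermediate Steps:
S = 9 (S = (-3)**2 = 9)
N(y, t) = y + 2*t (N(y, t) = (t + y) + t = y + 2*t)
N(39, S)*(1260 + 1208) = (39 + 2*9)*(1260 + 1208) = (39 + 18)*2468 = 57*2468 = 140676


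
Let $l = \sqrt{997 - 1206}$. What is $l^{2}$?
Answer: $-209$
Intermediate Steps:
$l = i \sqrt{209}$ ($l = \sqrt{-209} = i \sqrt{209} \approx 14.457 i$)
$l^{2} = \left(i \sqrt{209}\right)^{2} = -209$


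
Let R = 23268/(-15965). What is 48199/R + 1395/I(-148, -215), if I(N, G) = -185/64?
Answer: -28886863703/860916 ≈ -33554.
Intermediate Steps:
I(N, G) = -185/64 (I(N, G) = -185*1/64 = -185/64)
R = -23268/15965 (R = 23268*(-1/15965) = -23268/15965 ≈ -1.4574)
48199/R + 1395/I(-148, -215) = 48199/(-23268/15965) + 1395/(-185/64) = 48199*(-15965/23268) + 1395*(-64/185) = -769497035/23268 - 17856/37 = -28886863703/860916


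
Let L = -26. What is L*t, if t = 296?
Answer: -7696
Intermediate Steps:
L*t = -26*296 = -7696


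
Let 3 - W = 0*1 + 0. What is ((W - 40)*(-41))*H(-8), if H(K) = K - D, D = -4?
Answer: -6068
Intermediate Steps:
H(K) = 4 + K (H(K) = K - 1*(-4) = K + 4 = 4 + K)
W = 3 (W = 3 - (0*1 + 0) = 3 - (0 + 0) = 3 - 1*0 = 3 + 0 = 3)
((W - 40)*(-41))*H(-8) = ((3 - 40)*(-41))*(4 - 8) = -37*(-41)*(-4) = 1517*(-4) = -6068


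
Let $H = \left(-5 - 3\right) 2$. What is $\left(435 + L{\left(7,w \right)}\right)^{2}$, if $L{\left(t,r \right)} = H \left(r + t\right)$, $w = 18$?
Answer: $1225$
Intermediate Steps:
$H = -16$ ($H = \left(-8\right) 2 = -16$)
$L{\left(t,r \right)} = - 16 r - 16 t$ ($L{\left(t,r \right)} = - 16 \left(r + t\right) = - 16 r - 16 t$)
$\left(435 + L{\left(7,w \right)}\right)^{2} = \left(435 - 400\right)^{2} = 35^{2} = 1225$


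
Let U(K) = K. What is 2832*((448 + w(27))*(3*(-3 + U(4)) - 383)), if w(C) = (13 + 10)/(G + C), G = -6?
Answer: -3383088320/7 ≈ -4.8330e+8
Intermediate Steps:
w(C) = 23/(-6 + C) (w(C) = (13 + 10)/(-6 + C) = 23/(-6 + C))
2832*((448 + w(27))*(3*(-3 + U(4)) - 383)) = 2832*((448 + 23/(-6 + 27))*(3*(-3 + 4) - 383)) = 2832*((448 + 23/21)*(3*1 - 383)) = 2832*((448 + 23*(1/21))*(3 - 383)) = 2832*((448 + 23/21)*(-380)) = 2832*((9431/21)*(-380)) = 2832*(-3583780/21) = -3383088320/7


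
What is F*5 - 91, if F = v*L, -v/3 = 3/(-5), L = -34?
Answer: -397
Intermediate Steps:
v = 9/5 (v = -9/(-5) = -9*(-1)/5 = -3*(-⅗) = 9/5 ≈ 1.8000)
F = -306/5 (F = (9/5)*(-34) = -306/5 ≈ -61.200)
F*5 - 91 = -306/5*5 - 91 = -306 - 91 = -397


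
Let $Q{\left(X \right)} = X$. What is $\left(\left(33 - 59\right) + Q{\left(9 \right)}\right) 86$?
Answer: $-1462$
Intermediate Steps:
$\left(\left(33 - 59\right) + Q{\left(9 \right)}\right) 86 = \left(\left(33 - 59\right) + 9\right) 86 = \left(-26 + 9\right) 86 = \left(-17\right) 86 = -1462$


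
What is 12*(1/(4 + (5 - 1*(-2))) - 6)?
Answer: -780/11 ≈ -70.909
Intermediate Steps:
12*(1/(4 + (5 - 1*(-2))) - 6) = 12*(1/(4 + (5 + 2)) - 6) = 12*(1/(4 + 7) - 6) = 12*(1/11 - 6) = 12*(-65/11) = -780/11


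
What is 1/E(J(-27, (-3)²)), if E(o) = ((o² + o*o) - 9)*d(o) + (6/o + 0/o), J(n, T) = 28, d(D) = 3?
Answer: 14/65481 ≈ 0.00021380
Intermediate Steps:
E(o) = -27 + 6/o + 6*o² (E(o) = ((o² + o*o) - 9)*3 + (6/o + 0/o) = ((o² + o²) - 9)*3 + (6/o + 0) = (2*o² - 9)*3 + 6/o = (-9 + 2*o²)*3 + 6/o = (-27 + 6*o²) + 6/o = -27 + 6/o + 6*o²)
1/E(J(-27, (-3)²)) = 1/(-27 + 6/28 + 6*28²) = 1/(-27 + 6*(1/28) + 6*784) = 1/(-27 + 3/14 + 4704) = 1/(65481/14) = 14/65481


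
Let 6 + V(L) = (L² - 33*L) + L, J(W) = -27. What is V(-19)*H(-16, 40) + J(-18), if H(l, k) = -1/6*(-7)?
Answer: 2193/2 ≈ 1096.5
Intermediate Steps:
H(l, k) = 7/6 (H(l, k) = -1*⅙*(-7) = -⅙*(-7) = 7/6)
V(L) = -6 + L² - 32*L (V(L) = -6 + ((L² - 33*L) + L) = -6 + (L² - 32*L) = -6 + L² - 32*L)
V(-19)*H(-16, 40) + J(-18) = (-6 + (-19)² - 32*(-19))*(7/6) - 27 = (-6 + 361 + 608)*(7/6) - 27 = 963*(7/6) - 27 = 2247/2 - 27 = 2193/2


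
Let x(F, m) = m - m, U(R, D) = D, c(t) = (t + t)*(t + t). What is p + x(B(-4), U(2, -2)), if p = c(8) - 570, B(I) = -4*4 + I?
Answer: -314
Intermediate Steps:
c(t) = 4*t² (c(t) = (2*t)*(2*t) = 4*t²)
B(I) = -16 + I
x(F, m) = 0
p = -314 (p = 4*8² - 570 = 4*64 - 570 = 256 - 570 = -314)
p + x(B(-4), U(2, -2)) = -314 + 0 = -314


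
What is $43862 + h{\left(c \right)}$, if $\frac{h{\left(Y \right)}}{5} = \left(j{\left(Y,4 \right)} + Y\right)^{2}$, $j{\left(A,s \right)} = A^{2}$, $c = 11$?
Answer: $130982$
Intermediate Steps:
$h{\left(Y \right)} = 5 \left(Y + Y^{2}\right)^{2}$ ($h{\left(Y \right)} = 5 \left(Y^{2} + Y\right)^{2} = 5 \left(Y + Y^{2}\right)^{2}$)
$43862 + h{\left(c \right)} = 43862 + 5 \cdot 11^{2} \left(1 + 11\right)^{2} = 43862 + 5 \cdot 121 \cdot 12^{2} = 43862 + 5 \cdot 121 \cdot 144 = 43862 + 87120 = 130982$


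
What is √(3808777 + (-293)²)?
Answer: √3894626 ≈ 1973.5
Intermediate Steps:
√(3808777 + (-293)²) = √(3808777 + 85849) = √3894626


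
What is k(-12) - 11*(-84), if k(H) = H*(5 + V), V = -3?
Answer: 900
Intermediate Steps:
k(H) = 2*H (k(H) = H*(5 - 3) = H*2 = 2*H)
k(-12) - 11*(-84) = 2*(-12) - 11*(-84) = -24 + 924 = 900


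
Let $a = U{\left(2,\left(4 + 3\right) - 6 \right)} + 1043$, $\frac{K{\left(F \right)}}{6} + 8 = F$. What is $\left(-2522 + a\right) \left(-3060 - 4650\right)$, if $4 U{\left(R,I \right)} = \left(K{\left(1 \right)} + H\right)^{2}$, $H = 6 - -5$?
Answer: $\frac{19101525}{2} \approx 9.5508 \cdot 10^{6}$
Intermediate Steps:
$K{\left(F \right)} = -48 + 6 F$
$H = 11$ ($H = 6 + 5 = 11$)
$U{\left(R,I \right)} = \frac{961}{4}$ ($U{\left(R,I \right)} = \frac{\left(\left(-48 + 6 \cdot 1\right) + 11\right)^{2}}{4} = \frac{\left(\left(-48 + 6\right) + 11\right)^{2}}{4} = \frac{\left(-42 + 11\right)^{2}}{4} = \frac{\left(-31\right)^{2}}{4} = \frac{1}{4} \cdot 961 = \frac{961}{4}$)
$a = \frac{5133}{4}$ ($a = \frac{961}{4} + 1043 = \frac{5133}{4} \approx 1283.3$)
$\left(-2522 + a\right) \left(-3060 - 4650\right) = \left(-2522 + \frac{5133}{4}\right) \left(-3060 - 4650\right) = \left(- \frac{4955}{4}\right) \left(-7710\right) = \frac{19101525}{2}$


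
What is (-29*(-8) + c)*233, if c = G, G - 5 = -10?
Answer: 52891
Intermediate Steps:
G = -5 (G = 5 - 10 = -5)
c = -5
(-29*(-8) + c)*233 = (-29*(-8) - 5)*233 = (232 - 5)*233 = 227*233 = 52891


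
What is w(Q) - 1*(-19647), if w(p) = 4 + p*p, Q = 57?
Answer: 22900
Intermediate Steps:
w(p) = 4 + p²
w(Q) - 1*(-19647) = (4 + 57²) - 1*(-19647) = (4 + 3249) + 19647 = 3253 + 19647 = 22900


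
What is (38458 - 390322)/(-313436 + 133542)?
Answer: 175932/89947 ≈ 1.9560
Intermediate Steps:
(38458 - 390322)/(-313436 + 133542) = -351864/(-179894) = -351864*(-1/179894) = 175932/89947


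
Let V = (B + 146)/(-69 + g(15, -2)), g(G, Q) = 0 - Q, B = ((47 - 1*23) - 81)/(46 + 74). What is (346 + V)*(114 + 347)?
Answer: 424792599/2680 ≈ 1.5850e+5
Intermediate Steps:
B = -19/40 (B = ((47 - 23) - 81)/120 = (24 - 81)*(1/120) = -57*1/120 = -19/40 ≈ -0.47500)
g(G, Q) = -Q
V = -5821/2680 (V = (-19/40 + 146)/(-69 - 1*(-2)) = 5821/(40*(-69 + 2)) = (5821/40)/(-67) = (5821/40)*(-1/67) = -5821/2680 ≈ -2.1720)
(346 + V)*(114 + 347) = (346 - 5821/2680)*(114 + 347) = (921459/2680)*461 = 424792599/2680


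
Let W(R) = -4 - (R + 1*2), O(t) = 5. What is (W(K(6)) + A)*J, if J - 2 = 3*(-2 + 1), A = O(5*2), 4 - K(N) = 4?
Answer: 1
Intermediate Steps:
K(N) = 0 (K(N) = 4 - 1*4 = 4 - 4 = 0)
A = 5
W(R) = -6 - R (W(R) = -4 - (R + 2) = -4 - (2 + R) = -4 + (-2 - R) = -6 - R)
J = -1 (J = 2 + 3*(-2 + 1) = 2 + 3*(-1) = 2 - 3 = -1)
(W(K(6)) + A)*J = ((-6 - 1*0) + 5)*(-1) = ((-6 + 0) + 5)*(-1) = (-6 + 5)*(-1) = -1*(-1) = 1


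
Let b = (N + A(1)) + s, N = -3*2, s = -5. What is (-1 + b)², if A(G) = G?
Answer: 121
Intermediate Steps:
N = -6
b = -10 (b = (-6 + 1) - 5 = -5 - 5 = -10)
(-1 + b)² = (-1 - 10)² = (-11)² = 121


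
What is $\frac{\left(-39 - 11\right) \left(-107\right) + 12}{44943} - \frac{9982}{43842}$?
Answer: $- \frac{35590037}{328398501} \approx -0.10837$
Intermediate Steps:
$\frac{\left(-39 - 11\right) \left(-107\right) + 12}{44943} - \frac{9982}{43842} = \left(\left(-50\right) \left(-107\right) + 12\right) \frac{1}{44943} - \frac{4991}{21921} = \left(5350 + 12\right) \frac{1}{44943} - \frac{4991}{21921} = 5362 \cdot \frac{1}{44943} - \frac{4991}{21921} = \frac{5362}{44943} - \frac{4991}{21921} = - \frac{35590037}{328398501}$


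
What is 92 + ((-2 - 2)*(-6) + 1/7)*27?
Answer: 5207/7 ≈ 743.86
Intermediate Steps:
92 + ((-2 - 2)*(-6) + 1/7)*27 = 92 + (-4*(-6) + 1/7)*27 = 92 + (24 + 1/7)*27 = 92 + (169/7)*27 = 92 + 4563/7 = 5207/7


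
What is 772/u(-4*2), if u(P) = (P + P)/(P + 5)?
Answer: 579/4 ≈ 144.75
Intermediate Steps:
u(P) = 2*P/(5 + P) (u(P) = (2*P)/(5 + P) = 2*P/(5 + P))
772/u(-4*2) = 772/((2*(-4*2)/(5 - 4*2))) = 772/((2*(-8)/(5 - 8))) = 772/((2*(-8)/(-3))) = 772/((2*(-8)*(-⅓))) = 772/(16/3) = 772*(3/16) = 579/4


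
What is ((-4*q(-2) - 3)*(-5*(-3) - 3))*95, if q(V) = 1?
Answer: -7980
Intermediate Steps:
((-4*q(-2) - 3)*(-5*(-3) - 3))*95 = ((-4*1 - 3)*(-5*(-3) - 3))*95 = ((-4 - 3)*(15 - 3))*95 = -7*12*95 = -84*95 = -7980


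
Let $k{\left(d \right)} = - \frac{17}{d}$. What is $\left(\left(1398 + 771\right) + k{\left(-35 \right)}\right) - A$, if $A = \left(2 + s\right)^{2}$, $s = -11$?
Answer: $\frac{73097}{35} \approx 2088.5$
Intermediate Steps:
$A = 81$ ($A = \left(2 - 11\right)^{2} = \left(-9\right)^{2} = 81$)
$\left(\left(1398 + 771\right) + k{\left(-35 \right)}\right) - A = \left(\left(1398 + 771\right) - \frac{17}{-35}\right) - 81 = \left(2169 - - \frac{17}{35}\right) - 81 = \left(2169 + \frac{17}{35}\right) - 81 = \frac{75932}{35} - 81 = \frac{73097}{35}$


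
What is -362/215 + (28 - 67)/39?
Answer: -577/215 ≈ -2.6837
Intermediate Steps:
-362/215 + (28 - 67)/39 = -362*1/215 - 39*1/39 = -362/215 - 1 = -577/215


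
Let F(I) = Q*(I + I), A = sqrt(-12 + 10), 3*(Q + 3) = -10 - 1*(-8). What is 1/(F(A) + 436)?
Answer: 981/427958 + 33*I*sqrt(2)/855916 ≈ 0.0022923 + 5.4525e-5*I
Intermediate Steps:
Q = -11/3 (Q = -3 + (-10 - 1*(-8))/3 = -3 + (-10 + 8)/3 = -3 + (1/3)*(-2) = -3 - 2/3 = -11/3 ≈ -3.6667)
A = I*sqrt(2) (A = sqrt(-2) = I*sqrt(2) ≈ 1.4142*I)
F(I) = -22*I/3 (F(I) = -11*(I + I)/3 = -22*I/3)
1/(F(A) + 436) = 1/(-22*I*sqrt(2)/3 + 436) = 1/(436 - 22*I*sqrt(2)/3)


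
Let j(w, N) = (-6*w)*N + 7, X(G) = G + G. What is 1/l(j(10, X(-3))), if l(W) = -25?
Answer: -1/25 ≈ -0.040000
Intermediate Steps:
X(G) = 2*G
j(w, N) = 7 - 6*N*w (j(w, N) = -6*N*w + 7 = 7 - 6*N*w)
1/l(j(10, X(-3))) = 1/(-25) = -1/25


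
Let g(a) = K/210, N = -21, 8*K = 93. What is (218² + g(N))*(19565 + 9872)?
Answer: 783420745827/560 ≈ 1.3990e+9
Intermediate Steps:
K = 93/8 (K = (⅛)*93 = 93/8 ≈ 11.625)
g(a) = 31/560 (g(a) = (93/8)/210 = (93/8)*(1/210) = 31/560)
(218² + g(N))*(19565 + 9872) = (218² + 31/560)*(19565 + 9872) = (47524 + 31/560)*29437 = (26613471/560)*29437 = 783420745827/560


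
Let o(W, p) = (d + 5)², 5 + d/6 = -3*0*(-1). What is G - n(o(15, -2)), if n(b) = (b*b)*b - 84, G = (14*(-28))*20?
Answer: -244148381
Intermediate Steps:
d = -30 (d = -30 + 6*(-3*0*(-1)) = -30 + 6*(0*(-1)) = -30 + 6*0 = -30 + 0 = -30)
o(W, p) = 625 (o(W, p) = (-30 + 5)² = (-25)² = 625)
G = -7840 (G = -392*20 = -7840)
n(b) = -84 + b³ (n(b) = b²*b - 84 = b³ - 84 = -84 + b³)
G - n(o(15, -2)) = -7840 - (-84 + 625³) = -7840 - (-84 + 244140625) = -7840 - 1*244140541 = -7840 - 244140541 = -244148381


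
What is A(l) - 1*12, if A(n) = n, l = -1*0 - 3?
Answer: -15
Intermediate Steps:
l = -3 (l = 0 - 3 = -3)
A(l) - 1*12 = -3 - 1*12 = -3 - 12 = -15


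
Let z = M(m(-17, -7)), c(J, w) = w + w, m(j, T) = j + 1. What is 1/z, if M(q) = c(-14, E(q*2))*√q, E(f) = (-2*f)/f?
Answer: I/16 ≈ 0.0625*I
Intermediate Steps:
E(f) = -2
m(j, T) = 1 + j
c(J, w) = 2*w
M(q) = -4*√q (M(q) = (2*(-2))*√q = -4*√q)
z = -16*I (z = -4*√(1 - 17) = -16*I ≈ -16.0*I)
1/z = 1/(-16*I) = I/16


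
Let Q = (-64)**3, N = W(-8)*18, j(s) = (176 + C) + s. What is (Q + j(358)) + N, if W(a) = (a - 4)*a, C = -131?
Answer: -260013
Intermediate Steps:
W(a) = a*(-4 + a) (W(a) = (-4 + a)*a = a*(-4 + a))
j(s) = 45 + s (j(s) = (176 - 131) + s = 45 + s)
N = 1728 (N = -8*(-4 - 8)*18 = -8*(-12)*18 = 96*18 = 1728)
Q = -262144
(Q + j(358)) + N = (-262144 + (45 + 358)) + 1728 = (-262144 + 403) + 1728 = -261741 + 1728 = -260013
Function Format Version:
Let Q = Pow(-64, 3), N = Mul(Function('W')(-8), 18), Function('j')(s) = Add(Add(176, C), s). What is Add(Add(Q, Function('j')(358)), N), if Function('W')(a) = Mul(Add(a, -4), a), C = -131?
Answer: -260013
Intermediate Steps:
Function('W')(a) = Mul(a, Add(-4, a)) (Function('W')(a) = Mul(Add(-4, a), a) = Mul(a, Add(-4, a)))
Function('j')(s) = Add(45, s) (Function('j')(s) = Add(Add(176, -131), s) = Add(45, s))
N = 1728 (N = Mul(Mul(-8, Add(-4, -8)), 18) = Mul(Mul(-8, -12), 18) = Mul(96, 18) = 1728)
Q = -262144
Add(Add(Q, Function('j')(358)), N) = Add(Add(-262144, Add(45, 358)), 1728) = Add(Add(-262144, 403), 1728) = Add(-261741, 1728) = -260013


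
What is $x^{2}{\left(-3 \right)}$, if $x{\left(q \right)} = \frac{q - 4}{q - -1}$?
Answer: $\frac{49}{4} \approx 12.25$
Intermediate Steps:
$x{\left(q \right)} = \frac{-4 + q}{1 + q}$ ($x{\left(q \right)} = \frac{-4 + q}{q + \left(-1 + 2\right)} = \frac{-4 + q}{q + 1} = \frac{-4 + q}{1 + q}$)
$x^{2}{\left(-3 \right)} = \left(\frac{-4 - 3}{1 - 3}\right)^{2} = \left(\frac{1}{-2} \left(-7\right)\right)^{2} = \left(\left(- \frac{1}{2}\right) \left(-7\right)\right)^{2} = \left(\frac{7}{2}\right)^{2} = \frac{49}{4}$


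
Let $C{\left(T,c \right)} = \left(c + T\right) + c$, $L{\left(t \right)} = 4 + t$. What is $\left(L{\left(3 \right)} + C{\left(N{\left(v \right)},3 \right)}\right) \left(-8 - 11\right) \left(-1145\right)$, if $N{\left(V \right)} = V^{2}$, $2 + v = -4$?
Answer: $1065995$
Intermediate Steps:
$v = -6$ ($v = -2 - 4 = -6$)
$C{\left(T,c \right)} = T + 2 c$ ($C{\left(T,c \right)} = \left(T + c\right) + c = T + 2 c$)
$\left(L{\left(3 \right)} + C{\left(N{\left(v \right)},3 \right)}\right) \left(-8 - 11\right) \left(-1145\right) = \left(\left(4 + 3\right) + \left(\left(-6\right)^{2} + 2 \cdot 3\right)\right) \left(-8 - 11\right) \left(-1145\right) = \left(7 + \left(36 + 6\right)\right) \left(-19\right) \left(-1145\right) = \left(7 + 42\right) \left(-19\right) \left(-1145\right) = 49 \left(-19\right) \left(-1145\right) = \left(-931\right) \left(-1145\right) = 1065995$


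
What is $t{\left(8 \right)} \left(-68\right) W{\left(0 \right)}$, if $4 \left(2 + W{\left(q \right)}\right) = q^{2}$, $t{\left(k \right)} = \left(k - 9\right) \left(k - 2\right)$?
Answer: $-816$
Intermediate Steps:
$t{\left(k \right)} = \left(-9 + k\right) \left(-2 + k\right)$
$W{\left(q \right)} = -2 + \frac{q^{2}}{4}$
$t{\left(8 \right)} \left(-68\right) W{\left(0 \right)} = \left(18 + 8^{2} - 88\right) \left(-68\right) \left(-2 + \frac{0^{2}}{4}\right) = \left(18 + 64 - 88\right) \left(-68\right) \left(-2 + \frac{1}{4} \cdot 0\right) = \left(-6\right) \left(-68\right) \left(-2 + 0\right) = 408 \left(-2\right) = -816$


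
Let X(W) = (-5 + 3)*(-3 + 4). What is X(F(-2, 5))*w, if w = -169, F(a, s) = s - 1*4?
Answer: 338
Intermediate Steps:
F(a, s) = -4 + s (F(a, s) = s - 4 = -4 + s)
X(W) = -2 (X(W) = -2*1 = -2)
X(F(-2, 5))*w = -2*(-169) = 338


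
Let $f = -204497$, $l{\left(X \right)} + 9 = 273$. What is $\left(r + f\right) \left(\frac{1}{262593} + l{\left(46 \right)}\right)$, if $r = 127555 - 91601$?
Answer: $- \frac{1298240904031}{29177} \approx -4.4495 \cdot 10^{7}$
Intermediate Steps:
$r = 35954$
$l{\left(X \right)} = 264$ ($l{\left(X \right)} = -9 + 273 = 264$)
$\left(r + f\right) \left(\frac{1}{262593} + l{\left(46 \right)}\right) = \left(35954 - 204497\right) \left(\frac{1}{262593} + 264\right) = - 168543 \left(\frac{1}{262593} + 264\right) = \left(-168543\right) \frac{69324553}{262593} = - \frac{1298240904031}{29177}$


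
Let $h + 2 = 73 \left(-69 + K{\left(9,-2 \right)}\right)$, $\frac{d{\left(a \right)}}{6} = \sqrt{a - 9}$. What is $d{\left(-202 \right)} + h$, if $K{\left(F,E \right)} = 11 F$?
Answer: $2188 + 6 i \sqrt{211} \approx 2188.0 + 87.155 i$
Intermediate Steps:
$d{\left(a \right)} = 6 \sqrt{-9 + a}$ ($d{\left(a \right)} = 6 \sqrt{a - 9} = 6 \sqrt{-9 + a}$)
$h = 2188$ ($h = -2 + 73 \left(-69 + 11 \cdot 9\right) = -2 + 73 \left(-69 + 99\right) = -2 + 73 \cdot 30 = -2 + 2190 = 2188$)
$d{\left(-202 \right)} + h = 6 \sqrt{-9 - 202} + 2188 = 6 \sqrt{-211} + 2188 = 6 i \sqrt{211} + 2188 = 2188 + 6 i \sqrt{211}$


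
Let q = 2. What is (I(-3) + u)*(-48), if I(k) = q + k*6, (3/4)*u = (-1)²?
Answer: 704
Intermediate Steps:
u = 4/3 (u = (4/3)*(-1)² = (4/3)*1 = 4/3 ≈ 1.3333)
I(k) = 2 + 6*k (I(k) = 2 + k*6 = 2 + 6*k)
(I(-3) + u)*(-48) = ((2 + 6*(-3)) + 4/3)*(-48) = ((2 - 18) + 4/3)*(-48) = (-16 + 4/3)*(-48) = -44/3*(-48) = 704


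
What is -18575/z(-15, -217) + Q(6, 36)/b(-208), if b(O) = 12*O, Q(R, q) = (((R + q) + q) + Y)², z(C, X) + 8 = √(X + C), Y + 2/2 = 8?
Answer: 46095875/92352 + 18575*I*√58/148 ≈ 499.13 + 955.83*I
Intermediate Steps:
Y = 7 (Y = -1 + 8 = 7)
z(C, X) = -8 + √(C + X) (z(C, X) = -8 + √(X + C) = -8 + √(C + X))
Q(R, q) = (7 + R + 2*q)² (Q(R, q) = (((R + q) + q) + 7)² = ((R + 2*q) + 7)² = (7 + R + 2*q)²)
-18575/z(-15, -217) + Q(6, 36)/b(-208) = -18575/(-8 + √(-15 - 217)) + (7 + 6 + 2*36)²/((12*(-208))) = -18575/(-8 + √(-232)) + (7 + 6 + 72)²/(-2496) = -18575/(-8 + 2*I*√58) + 85²*(-1/2496) = -18575/(-8 + 2*I*√58) + 7225*(-1/2496) = -18575/(-8 + 2*I*√58) - 7225/2496 = -7225/2496 - 18575/(-8 + 2*I*√58)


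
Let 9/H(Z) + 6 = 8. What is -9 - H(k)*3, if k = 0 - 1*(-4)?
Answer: -45/2 ≈ -22.500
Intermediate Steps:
k = 4 (k = 0 + 4 = 4)
H(Z) = 9/2 (H(Z) = 9/(-6 + 8) = 9/2)
-9 - H(k)*3 = -9 - 9*3/2 = -9 - 1*27/2 = -9 - 27/2 = -45/2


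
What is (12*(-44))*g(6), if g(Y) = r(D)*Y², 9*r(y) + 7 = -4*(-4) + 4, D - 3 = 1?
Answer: -27456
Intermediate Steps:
D = 4 (D = 3 + 1 = 4)
r(y) = 13/9 (r(y) = -7/9 + (-4*(-4) + 4)/9 = -7/9 + (16 + 4)/9 = -7/9 + (⅑)*20 = -7/9 + 20/9 = 13/9)
g(Y) = 13*Y²/9
(12*(-44))*g(6) = (12*(-44))*((13/9)*6²) = -2288*36/3 = -528*52 = -27456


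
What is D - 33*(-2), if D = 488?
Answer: 554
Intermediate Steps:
D - 33*(-2) = 488 - 33*(-2) = 488 - 1*(-66) = 488 + 66 = 554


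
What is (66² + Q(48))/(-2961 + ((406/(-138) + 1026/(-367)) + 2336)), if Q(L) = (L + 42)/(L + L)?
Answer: -1765291653/255554720 ≈ -6.9077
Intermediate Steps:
Q(L) = (42 + L)/(2*L) (Q(L) = (42 + L)/((2*L)) = (42 + L)*(1/(2*L)) = (42 + L)/(2*L))
(66² + Q(48))/(-2961 + ((406/(-138) + 1026/(-367)) + 2336)) = (66² + (½)*(42 + 48)/48)/(-2961 + ((406/(-138) + 1026/(-367)) + 2336)) = (4356 + (½)*(1/48)*90)/(-2961 + ((406*(-1/138) + 1026*(-1/367)) + 2336)) = (4356 + 15/16)/(-2961 + ((-203/69 - 1026/367) + 2336)) = 69711/(16*(-2961 + (-145295/25323 + 2336))) = 69711/(16*(-2961 + 59009233/25323)) = 69711/(16*(-15972170/25323)) = (69711/16)*(-25323/15972170) = -1765291653/255554720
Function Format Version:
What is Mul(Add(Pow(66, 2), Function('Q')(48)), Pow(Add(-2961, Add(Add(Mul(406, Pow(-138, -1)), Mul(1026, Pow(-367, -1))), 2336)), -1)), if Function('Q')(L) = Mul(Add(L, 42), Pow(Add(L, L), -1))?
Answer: Rational(-1765291653, 255554720) ≈ -6.9077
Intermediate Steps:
Function('Q')(L) = Mul(Rational(1, 2), Pow(L, -1), Add(42, L)) (Function('Q')(L) = Mul(Add(42, L), Pow(Mul(2, L), -1)) = Mul(Add(42, L), Mul(Rational(1, 2), Pow(L, -1))) = Mul(Rational(1, 2), Pow(L, -1), Add(42, L)))
Mul(Add(Pow(66, 2), Function('Q')(48)), Pow(Add(-2961, Add(Add(Mul(406, Pow(-138, -1)), Mul(1026, Pow(-367, -1))), 2336)), -1)) = Mul(Add(Pow(66, 2), Mul(Rational(1, 2), Pow(48, -1), Add(42, 48))), Pow(Add(-2961, Add(Add(Mul(406, Pow(-138, -1)), Mul(1026, Pow(-367, -1))), 2336)), -1)) = Mul(Add(4356, Mul(Rational(1, 2), Rational(1, 48), 90)), Pow(Add(-2961, Add(Add(Mul(406, Rational(-1, 138)), Mul(1026, Rational(-1, 367))), 2336)), -1)) = Mul(Add(4356, Rational(15, 16)), Pow(Add(-2961, Add(Add(Rational(-203, 69), Rational(-1026, 367)), 2336)), -1)) = Mul(Rational(69711, 16), Pow(Add(-2961, Add(Rational(-145295, 25323), 2336)), -1)) = Mul(Rational(69711, 16), Pow(Add(-2961, Rational(59009233, 25323)), -1)) = Mul(Rational(69711, 16), Pow(Rational(-15972170, 25323), -1)) = Mul(Rational(69711, 16), Rational(-25323, 15972170)) = Rational(-1765291653, 255554720)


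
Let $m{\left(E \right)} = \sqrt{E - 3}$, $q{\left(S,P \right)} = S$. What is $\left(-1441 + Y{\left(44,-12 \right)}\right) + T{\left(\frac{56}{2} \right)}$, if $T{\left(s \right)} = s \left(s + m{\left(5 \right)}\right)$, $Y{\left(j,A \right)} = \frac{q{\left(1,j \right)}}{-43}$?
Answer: $- \frac{28252}{43} + 28 \sqrt{2} \approx -617.43$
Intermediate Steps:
$Y{\left(j,A \right)} = - \frac{1}{43}$ ($Y{\left(j,A \right)} = 1 \frac{1}{-43} = 1 \left(- \frac{1}{43}\right) = - \frac{1}{43}$)
$m{\left(E \right)} = \sqrt{-3 + E}$
$T{\left(s \right)} = s \left(s + \sqrt{2}\right)$ ($T{\left(s \right)} = s \left(s + \sqrt{-3 + 5}\right) = s \left(s + \sqrt{2}\right)$)
$\left(-1441 + Y{\left(44,-12 \right)}\right) + T{\left(\frac{56}{2} \right)} = \left(-1441 - \frac{1}{43}\right) + \frac{56}{2} \left(\frac{56}{2} + \sqrt{2}\right) = - \frac{61964}{43} + 56 \cdot \frac{1}{2} \left(56 \cdot \frac{1}{2} + \sqrt{2}\right) = - \frac{61964}{43} + 28 \left(28 + \sqrt{2}\right) = - \frac{61964}{43} + \left(784 + 28 \sqrt{2}\right) = - \frac{28252}{43} + 28 \sqrt{2}$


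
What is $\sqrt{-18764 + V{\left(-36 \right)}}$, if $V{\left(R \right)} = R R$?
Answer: $2 i \sqrt{4367} \approx 132.17 i$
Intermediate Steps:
$V{\left(R \right)} = R^{2}$
$\sqrt{-18764 + V{\left(-36 \right)}} = \sqrt{-18764 + \left(-36\right)^{2}} = \sqrt{-18764 + 1296} = \sqrt{-17468} = 2 i \sqrt{4367}$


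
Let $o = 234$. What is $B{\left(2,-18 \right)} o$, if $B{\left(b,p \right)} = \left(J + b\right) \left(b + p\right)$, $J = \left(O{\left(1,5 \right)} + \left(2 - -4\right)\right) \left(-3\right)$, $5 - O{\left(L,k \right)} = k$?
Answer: $59904$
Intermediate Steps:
$O{\left(L,k \right)} = 5 - k$
$J = -18$ ($J = \left(\left(5 - 5\right) + \left(2 - -4\right)\right) \left(-3\right) = \left(\left(5 - 5\right) + \left(2 + 4\right)\right) \left(-3\right) = \left(0 + 6\right) \left(-3\right) = 6 \left(-3\right) = -18$)
$B{\left(b,p \right)} = \left(-18 + b\right) \left(b + p\right)$
$B{\left(2,-18 \right)} o = \left(2^{2} - 36 - -324 + 2 \left(-18\right)\right) 234 = \left(4 - 36 + 324 - 36\right) 234 = 256 \cdot 234 = 59904$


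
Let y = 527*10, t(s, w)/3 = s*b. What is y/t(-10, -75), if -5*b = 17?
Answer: 155/3 ≈ 51.667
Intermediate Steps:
b = -17/5 (b = -⅕*17 = -17/5 ≈ -3.4000)
t(s, w) = -51*s/5 (t(s, w) = 3*(s*(-17/5)) = 3*(-17*s/5) = -51*s/5)
y = 5270
y/t(-10, -75) = 5270/((-51/5*(-10))) = 5270/102 = 5270*(1/102) = 155/3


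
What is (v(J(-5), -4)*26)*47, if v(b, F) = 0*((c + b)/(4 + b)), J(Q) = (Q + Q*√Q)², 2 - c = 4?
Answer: 0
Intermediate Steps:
c = -2 (c = 2 - 1*4 = 2 - 4 = -2)
J(Q) = (Q + Q^(3/2))²
v(b, F) = 0 (v(b, F) = 0*((-2 + b)/(4 + b)) = 0)
(v(J(-5), -4)*26)*47 = (0*26)*47 = 0*47 = 0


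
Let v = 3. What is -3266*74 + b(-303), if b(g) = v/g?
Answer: -24410085/101 ≈ -2.4168e+5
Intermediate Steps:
b(g) = 3/g
-3266*74 + b(-303) = -3266*74 + 3/(-303) = -241684 + 3*(-1/303) = -241684 - 1/101 = -24410085/101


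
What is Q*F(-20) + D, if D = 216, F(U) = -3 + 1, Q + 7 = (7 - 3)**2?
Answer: 198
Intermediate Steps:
Q = 9 (Q = -7 + (7 - 3)**2 = -7 + 4**2 = -7 + 16 = 9)
F(U) = -2
Q*F(-20) + D = 9*(-2) + 216 = -18 + 216 = 198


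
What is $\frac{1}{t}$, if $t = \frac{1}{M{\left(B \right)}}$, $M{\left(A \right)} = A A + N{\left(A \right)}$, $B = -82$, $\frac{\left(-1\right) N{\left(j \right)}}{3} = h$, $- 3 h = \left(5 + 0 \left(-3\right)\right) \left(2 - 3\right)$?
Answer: $6719$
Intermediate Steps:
$h = \frac{5}{3}$ ($h = - \frac{\left(5 + 0 \left(-3\right)\right) \left(2 - 3\right)}{3} = - \frac{\left(5 + 0\right) \left(-1\right)}{3} = - \frac{5 \left(-1\right)}{3} = \left(- \frac{1}{3}\right) \left(-5\right) = \frac{5}{3} \approx 1.6667$)
$N{\left(j \right)} = -5$ ($N{\left(j \right)} = \left(-3\right) \frac{5}{3} = -5$)
$M{\left(A \right)} = -5 + A^{2}$ ($M{\left(A \right)} = A A - 5 = A^{2} - 5 = -5 + A^{2}$)
$t = \frac{1}{6719}$ ($t = \frac{1}{-5 + \left(-82\right)^{2}} = \frac{1}{-5 + 6724} = \frac{1}{6719} \approx 0.00014883$)
$\frac{1}{t} = \frac{1}{\frac{1}{6719}} = 6719$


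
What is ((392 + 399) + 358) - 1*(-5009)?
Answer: 6158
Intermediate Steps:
((392 + 399) + 358) - 1*(-5009) = (791 + 358) + 5009 = 1149 + 5009 = 6158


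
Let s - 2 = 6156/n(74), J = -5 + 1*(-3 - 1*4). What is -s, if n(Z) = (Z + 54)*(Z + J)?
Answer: -5507/1984 ≈ -2.7757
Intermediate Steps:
J = -12 (J = -5 + 1*(-3 - 4) = -5 + 1*(-7) = -5 - 7 = -12)
n(Z) = (-12 + Z)*(54 + Z) (n(Z) = (Z + 54)*(Z - 12) = (54 + Z)*(-12 + Z) = (-12 + Z)*(54 + Z))
s = 5507/1984 (s = 2 + 6156/(-648 + 74² + 42*74) = 2 + 6156/(-648 + 5476 + 3108) = 2 + 6156/7936 = 2 + 6156*(1/7936) = 2 + 1539/1984 = 5507/1984 ≈ 2.7757)
-s = -1*5507/1984 = -5507/1984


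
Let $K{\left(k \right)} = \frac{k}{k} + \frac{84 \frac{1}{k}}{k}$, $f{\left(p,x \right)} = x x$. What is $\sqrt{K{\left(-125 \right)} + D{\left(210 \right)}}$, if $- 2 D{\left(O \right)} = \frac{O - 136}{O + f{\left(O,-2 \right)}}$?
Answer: $\frac{3 \sqrt{66187846}}{26750} \approx 0.9124$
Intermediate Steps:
$f{\left(p,x \right)} = x^{2}$
$K{\left(k \right)} = 1 + \frac{84}{k^{2}}$
$D{\left(O \right)} = - \frac{-136 + O}{2 \left(4 + O\right)}$ ($D{\left(O \right)} = - \frac{\left(O - 136\right) \frac{1}{O + \left(-2\right)^{2}}}{2} = - \frac{\left(-136 + O\right) \frac{1}{O + 4}}{2} = - \frac{\left(-136 + O\right) \frac{1}{4 + O}}{2} = - \frac{\frac{1}{4 + O} \left(-136 + O\right)}{2} = - \frac{-136 + O}{2 \left(4 + O\right)}$)
$\sqrt{K{\left(-125 \right)} + D{\left(210 \right)}} = \sqrt{\left(1 + \frac{84}{15625}\right) + \frac{136 - 210}{2 \left(4 + 210\right)}} = \sqrt{\left(1 + 84 \cdot \frac{1}{15625}\right) + \frac{136 - 210}{2 \cdot 214}} = \sqrt{\left(1 + \frac{84}{15625}\right) + \frac{1}{2} \cdot \frac{1}{214} \left(-74\right)} = \sqrt{\frac{15709}{15625} - \frac{37}{214}} = \sqrt{\frac{2783601}{3343750}} = \frac{3 \sqrt{66187846}}{26750}$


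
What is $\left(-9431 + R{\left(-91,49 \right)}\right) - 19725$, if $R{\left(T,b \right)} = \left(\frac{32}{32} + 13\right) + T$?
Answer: $-29233$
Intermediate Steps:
$R{\left(T,b \right)} = 14 + T$ ($R{\left(T,b \right)} = \left(32 \cdot \frac{1}{32} + 13\right) + T = \left(1 + 13\right) + T = 14 + T$)
$\left(-9431 + R{\left(-91,49 \right)}\right) - 19725 = \left(-9431 + \left(14 - 91\right)\right) - 19725 = \left(-9431 - 77\right) - 19725 = -9508 - 19725 = -29233$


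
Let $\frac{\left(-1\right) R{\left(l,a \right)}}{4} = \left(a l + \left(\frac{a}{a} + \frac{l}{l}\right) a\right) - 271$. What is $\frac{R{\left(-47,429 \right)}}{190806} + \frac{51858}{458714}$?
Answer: $\frac{11453489651}{21881345871} \approx 0.52344$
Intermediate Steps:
$R{\left(l,a \right)} = 1084 - 8 a - 4 a l$ ($R{\left(l,a \right)} = - 4 \left(\left(a l + \left(\frac{a}{a} + \frac{l}{l}\right) a\right) - 271\right) = - 4 \left(\left(a l + \left(1 + 1\right) a\right) - 271\right) = - 4 \left(\left(a l + 2 a\right) - 271\right) = - 4 \left(\left(2 a + a l\right) - 271\right) = - 4 \left(-271 + 2 a + a l\right) = 1084 - 8 a - 4 a l$)
$\frac{R{\left(-47,429 \right)}}{190806} + \frac{51858}{458714} = \frac{1084 - 3432 - 1716 \left(-47\right)}{190806} + \frac{51858}{458714} = \left(1084 - 3432 + 80652\right) \frac{1}{190806} + 51858 \cdot \frac{1}{458714} = 78304 \cdot \frac{1}{190806} + \frac{25929}{229357} = \frac{39152}{95403} + \frac{25929}{229357} = \frac{11453489651}{21881345871}$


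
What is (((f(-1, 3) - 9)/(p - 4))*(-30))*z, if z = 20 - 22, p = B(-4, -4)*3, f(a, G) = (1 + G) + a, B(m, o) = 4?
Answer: -45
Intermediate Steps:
f(a, G) = 1 + G + a
p = 12 (p = 4*3 = 12)
z = -2
(((f(-1, 3) - 9)/(p - 4))*(-30))*z = ((((1 + 3 - 1) - 9)/(12 - 4))*(-30))*(-2) = (((3 - 9)/8)*(-30))*(-2) = (-6*⅛*(-30))*(-2) = -¾*(-30)*(-2) = (45/2)*(-2) = -45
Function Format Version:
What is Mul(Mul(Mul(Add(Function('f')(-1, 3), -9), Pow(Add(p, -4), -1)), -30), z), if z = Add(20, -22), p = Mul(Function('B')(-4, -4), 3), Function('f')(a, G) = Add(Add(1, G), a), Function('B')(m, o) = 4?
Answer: -45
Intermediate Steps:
Function('f')(a, G) = Add(1, G, a)
p = 12 (p = Mul(4, 3) = 12)
z = -2
Mul(Mul(Mul(Add(Function('f')(-1, 3), -9), Pow(Add(p, -4), -1)), -30), z) = Mul(Mul(Mul(Add(Add(1, 3, -1), -9), Pow(Add(12, -4), -1)), -30), -2) = Mul(Mul(Mul(Add(3, -9), Pow(8, -1)), -30), -2) = Mul(Mul(Mul(-6, Rational(1, 8)), -30), -2) = Mul(Mul(Rational(-3, 4), -30), -2) = Mul(Rational(45, 2), -2) = -45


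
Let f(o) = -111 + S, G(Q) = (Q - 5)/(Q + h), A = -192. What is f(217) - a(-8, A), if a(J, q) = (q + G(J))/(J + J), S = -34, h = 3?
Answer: -12547/80 ≈ -156.84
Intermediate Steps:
G(Q) = (-5 + Q)/(3 + Q) (G(Q) = (Q - 5)/(Q + 3) = (-5 + Q)/(3 + Q))
a(J, q) = (q + (-5 + J)/(3 + J))/(2*J) (a(J, q) = (q + (-5 + J)/(3 + J))/(J + J) = (q + (-5 + J)/(3 + J))/((2*J)) = (q + (-5 + J)/(3 + J))*(1/(2*J)) = (q + (-5 + J)/(3 + J))/(2*J))
f(o) = -145 (f(o) = -111 - 34 = -145)
f(217) - a(-8, A) = -145 - (-5 - 8 - 192*(3 - 8))/(2*(-8)*(3 - 8)) = -145 - (-1)*(-5 - 8 - 192*(-5))/(2*8*(-5)) = -145 - (-1)*(-1)*(-5 - 8 + 960)/(2*8*5) = -145 - (-1)*(-1)*947/(2*8*5) = -145 - 1*947/80 = -145 - 947/80 = -12547/80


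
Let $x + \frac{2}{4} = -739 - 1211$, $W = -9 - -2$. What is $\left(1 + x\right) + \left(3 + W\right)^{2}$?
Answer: $- \frac{3867}{2} \approx -1933.5$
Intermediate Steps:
$W = -7$ ($W = -9 + 2 = -7$)
$x = - \frac{3901}{2}$ ($x = - \frac{1}{2} - 1950 = - \frac{3901}{2} \approx -1950.5$)
$\left(1 + x\right) + \left(3 + W\right)^{2} = \left(1 - \frac{3901}{2}\right) + \left(3 - 7\right)^{2} = - \frac{3899}{2} + \left(-4\right)^{2} = - \frac{3899}{2} + 16 = - \frac{3867}{2}$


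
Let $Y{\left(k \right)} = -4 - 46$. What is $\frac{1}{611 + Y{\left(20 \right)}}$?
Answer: $\frac{1}{561} \approx 0.0017825$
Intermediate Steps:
$Y{\left(k \right)} = -50$
$\frac{1}{611 + Y{\left(20 \right)}} = \frac{1}{611 - 50} = \frac{1}{561}$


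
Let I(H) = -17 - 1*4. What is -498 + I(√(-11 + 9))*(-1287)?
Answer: 26529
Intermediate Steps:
I(H) = -21 (I(H) = -17 - 4 = -21)
-498 + I(√(-11 + 9))*(-1287) = -498 - 21*(-1287) = -498 + 27027 = 26529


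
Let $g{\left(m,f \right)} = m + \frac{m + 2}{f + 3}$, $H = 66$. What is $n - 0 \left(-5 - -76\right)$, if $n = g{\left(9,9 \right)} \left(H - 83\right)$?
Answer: $- \frac{2023}{12} \approx -168.58$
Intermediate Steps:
$g{\left(m,f \right)} = m + \frac{2 + m}{3 + f}$
$n = - \frac{2023}{12}$ ($n = \frac{2 + 4 \cdot 9 + 9 \cdot 9}{3 + 9} \left(66 - 83\right) = \frac{2 + 36 + 81}{12} \left(-17\right) = \frac{1}{12} \cdot 119 \left(-17\right) = \frac{119}{12} \left(-17\right) = - \frac{2023}{12} \approx -168.58$)
$n - 0 \left(-5 - -76\right) = - \frac{2023}{12} - 0 \left(-5 - -76\right) = - \frac{2023}{12} - 0 \left(-5 + 76\right) = - \frac{2023}{12} - 0 \cdot 71 = - \frac{2023}{12} - 0 = - \frac{2023}{12} + 0 = - \frac{2023}{12}$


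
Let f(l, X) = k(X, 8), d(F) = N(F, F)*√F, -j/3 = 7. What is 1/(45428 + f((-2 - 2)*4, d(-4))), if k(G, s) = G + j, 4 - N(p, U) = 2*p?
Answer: 45407/2061796225 - 24*I/2061796225 ≈ 2.2023e-5 - 1.164e-8*I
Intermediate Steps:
j = -21 (j = -3*7 = -21)
N(p, U) = 4 - 2*p
d(F) = √F*(4 - 2*F) (d(F) = (4 - 2*F)*√F = √F*(4 - 2*F))
k(G, s) = -21 + G (k(G, s) = G - 21 = -21 + G)
f(l, X) = -21 + X
1/(45428 + f((-2 - 2)*4, d(-4))) = 1/(45428 + (-21 + 2*√(-4)*(2 - 1*(-4)))) = 1/(45428 + (-21 + 2*(2*I)*(2 + 4))) = 1/(45428 + (-21 + 2*(2*I)*6)) = 1/(45428 + (-21 + 24*I)) = 1/(45407 + 24*I) = (45407 - 24*I)/2061796225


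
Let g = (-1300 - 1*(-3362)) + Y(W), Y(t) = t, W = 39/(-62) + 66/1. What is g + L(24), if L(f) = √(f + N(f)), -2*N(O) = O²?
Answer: 131897/62 + 2*I*√66 ≈ 2127.4 + 16.248*I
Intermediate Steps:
N(O) = -O²/2
W = 4053/62 (W = 39*(-1/62) + 66*1 = -39/62 + 66 = 4053/62 ≈ 65.371)
L(f) = √(f - f²/2)
g = 131897/62 (g = (-1300 - 1*(-3362)) + 4053/62 = (-1300 + 3362) + 4053/62 = 2062 + 4053/62 = 131897/62 ≈ 2127.4)
g + L(24) = 131897/62 + √2*√(24*(2 - 1*24))/2 = 131897/62 + √2*√(24*(2 - 24))/2 = 131897/62 + √2*√(24*(-22))/2 = 131897/62 + √2*√(-528)/2 = 131897/62 + √2*(4*I*√33)/2 = 131897/62 + 2*I*√66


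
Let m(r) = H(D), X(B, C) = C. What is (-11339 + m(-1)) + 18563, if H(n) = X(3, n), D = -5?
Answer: 7219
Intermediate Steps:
H(n) = n
m(r) = -5
(-11339 + m(-1)) + 18563 = (-11339 - 5) + 18563 = -11344 + 18563 = 7219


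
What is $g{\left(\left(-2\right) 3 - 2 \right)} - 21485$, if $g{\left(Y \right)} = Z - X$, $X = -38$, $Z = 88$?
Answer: $-21359$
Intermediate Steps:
$g{\left(Y \right)} = 126$ ($g{\left(Y \right)} = 88 - -38 = 88 + 38 = 126$)
$g{\left(\left(-2\right) 3 - 2 \right)} - 21485 = 126 - 21485 = -21359$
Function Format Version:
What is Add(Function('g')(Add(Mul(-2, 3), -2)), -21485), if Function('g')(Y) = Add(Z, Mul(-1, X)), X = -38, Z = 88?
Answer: -21359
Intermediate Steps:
Function('g')(Y) = 126 (Function('g')(Y) = Add(88, Mul(-1, -38)) = Add(88, 38) = 126)
Add(Function('g')(Add(Mul(-2, 3), -2)), -21485) = Add(126, -21485) = -21359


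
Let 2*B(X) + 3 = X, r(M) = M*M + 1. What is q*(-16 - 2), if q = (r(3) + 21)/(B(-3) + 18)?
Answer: -186/5 ≈ -37.200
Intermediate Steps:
r(M) = 1 + M² (r(M) = M² + 1 = 1 + M²)
B(X) = -3/2 + X/2
q = 31/15 (q = ((1 + 3²) + 21)/((-3/2 + (½)*(-3)) + 18) = ((1 + 9) + 21)/((-3/2 - 3/2) + 18) = (10 + 21)/(-3 + 18) = 31/15 ≈ 2.0667)
q*(-16 - 2) = 31*(-16 - 2)/15 = (31/15)*(-18) = -186/5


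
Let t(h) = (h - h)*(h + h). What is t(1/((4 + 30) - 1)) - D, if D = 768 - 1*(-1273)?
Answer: -2041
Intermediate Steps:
t(h) = 0 (t(h) = 0*(2*h) = 0)
D = 2041 (D = 768 + 1273 = 2041)
t(1/((4 + 30) - 1)) - D = 0 - 1*2041 = 0 - 2041 = -2041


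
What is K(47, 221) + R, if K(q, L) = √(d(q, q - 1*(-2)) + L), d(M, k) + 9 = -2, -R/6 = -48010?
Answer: 288060 + √210 ≈ 2.8807e+5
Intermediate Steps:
R = 288060 (R = -6*(-48010) = 288060)
d(M, k) = -11 (d(M, k) = -9 - 2 = -11)
K(q, L) = √(-11 + L)
K(47, 221) + R = √(-11 + 221) + 288060 = √210 + 288060 = 288060 + √210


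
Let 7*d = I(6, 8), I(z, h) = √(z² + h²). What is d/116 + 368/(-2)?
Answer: -74699/406 ≈ -183.99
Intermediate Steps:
I(z, h) = √(h² + z²)
d = 10/7 (d = √(8² + 6²)/7 = √(64 + 36)/7 = √100/7 = (⅐)*10 = 10/7 ≈ 1.4286)
d/116 + 368/(-2) = (10/7)/116 + 368/(-2) = (10/7)*(1/116) + 368*(-½) = 5/406 - 184 = -74699/406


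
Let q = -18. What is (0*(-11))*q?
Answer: 0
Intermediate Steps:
(0*(-11))*q = (0*(-11))*(-18) = 0*(-18) = 0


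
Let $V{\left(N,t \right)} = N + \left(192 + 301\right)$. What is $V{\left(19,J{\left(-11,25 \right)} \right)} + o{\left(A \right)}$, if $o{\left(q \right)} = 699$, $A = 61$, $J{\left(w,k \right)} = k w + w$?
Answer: $1211$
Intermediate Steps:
$J{\left(w,k \right)} = w + k w$
$V{\left(N,t \right)} = 493 + N$ ($V{\left(N,t \right)} = N + 493 = 493 + N$)
$V{\left(19,J{\left(-11,25 \right)} \right)} + o{\left(A \right)} = \left(493 + 19\right) + 699 = 512 + 699 = 1211$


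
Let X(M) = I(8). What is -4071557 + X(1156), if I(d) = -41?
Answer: -4071598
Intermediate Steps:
X(M) = -41
-4071557 + X(1156) = -4071557 - 41 = -4071598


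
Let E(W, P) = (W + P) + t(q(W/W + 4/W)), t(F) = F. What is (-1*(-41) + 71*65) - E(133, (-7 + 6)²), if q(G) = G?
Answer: 601289/133 ≈ 4521.0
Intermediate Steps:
E(W, P) = 1 + P + W + 4/W (E(W, P) = (W + P) + (W/W + 4/W) = (P + W) + (1 + 4/W) = 1 + P + W + 4/W)
(-1*(-41) + 71*65) - E(133, (-7 + 6)²) = (-1*(-41) + 71*65) - (1 + (-7 + 6)² + 133 + 4/133) = (41 + 4615) - (1 + (-1)² + 133 + 4*(1/133)) = 4656 - (1 + 1 + 133 + 4/133) = 4656 - 1*17959/133 = 4656 - 17959/133 = 601289/133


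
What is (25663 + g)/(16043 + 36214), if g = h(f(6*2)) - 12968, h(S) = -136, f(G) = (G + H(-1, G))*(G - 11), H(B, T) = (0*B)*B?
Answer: 12559/52257 ≈ 0.24033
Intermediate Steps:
H(B, T) = 0 (H(B, T) = 0*B = 0)
f(G) = G*(-11 + G) (f(G) = (G + 0)*(G - 11) = G*(-11 + G))
g = -13104 (g = -136 - 12968 = -13104)
(25663 + g)/(16043 + 36214) = (25663 - 13104)/(16043 + 36214) = 12559/52257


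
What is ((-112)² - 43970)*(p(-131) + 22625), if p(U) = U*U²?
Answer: 69937494516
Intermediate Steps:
p(U) = U³
((-112)² - 43970)*(p(-131) + 22625) = ((-112)² - 43970)*((-131)³ + 22625) = (12544 - 43970)*(-2248091 + 22625) = -31426*(-2225466) = 69937494516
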